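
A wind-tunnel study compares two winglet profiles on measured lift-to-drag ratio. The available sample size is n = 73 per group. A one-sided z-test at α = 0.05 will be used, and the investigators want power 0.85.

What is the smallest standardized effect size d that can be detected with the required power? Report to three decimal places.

Required noncentrality: δ = z_{0.05} + z_{0.15} = 1.645 + 1.036 = 2.681.
δ = d·√(n/2) ⇒ d = δ/√(n/2) = 2.681/√(73/2) = 0.4438.

d ≈ 0.444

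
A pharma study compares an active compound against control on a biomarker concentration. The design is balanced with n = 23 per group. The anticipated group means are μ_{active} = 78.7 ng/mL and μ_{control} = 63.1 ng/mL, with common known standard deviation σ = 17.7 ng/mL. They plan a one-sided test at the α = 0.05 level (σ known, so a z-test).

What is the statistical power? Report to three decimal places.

Power ≈ 0.911

Standardized effect: d = |μ_{active} − μ_{control}| / σ = |78.7 − 63.1| / 17.7 = 0.8814
Noncentrality parameter: δ = d·√(n/2) = 0.8814 × √(23/2) = 2.9888
One-sided α = 0.05 → critical value z_{0.05} = 1.645.
Power = P(Z > 1.645 − δ) = Φ(1.344) = 0.9105.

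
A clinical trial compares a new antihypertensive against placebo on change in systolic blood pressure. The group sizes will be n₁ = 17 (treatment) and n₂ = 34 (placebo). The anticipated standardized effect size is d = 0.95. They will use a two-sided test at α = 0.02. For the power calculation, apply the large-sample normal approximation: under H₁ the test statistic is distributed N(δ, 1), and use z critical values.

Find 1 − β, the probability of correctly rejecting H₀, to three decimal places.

Noncentrality parameter: δ = d / √(1/n₁ + 1/n₂) = 0.95 / √(1/17 + 1/34) = 3.1982
Two-sided α = 0.02 → critical value z_{0.01} = 2.326.
Power = Φ(δ − 2.326) + Φ(−δ − 2.326) = Φ(0.872) + Φ(-5.525) = 0.8083 + 0.0000 = 0.8083.

Power ≈ 0.808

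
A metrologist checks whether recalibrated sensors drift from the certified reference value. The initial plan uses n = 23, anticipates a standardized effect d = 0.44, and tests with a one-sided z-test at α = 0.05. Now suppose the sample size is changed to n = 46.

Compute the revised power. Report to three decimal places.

With n = 46: δ = d·√n = 0.44 × √46 = 2.9842. Critical value z_{0.05} = 1.645.
Revised power = Φ(δ − 1.645) = Φ(1.339) = 0.9098.

Power ≈ 0.910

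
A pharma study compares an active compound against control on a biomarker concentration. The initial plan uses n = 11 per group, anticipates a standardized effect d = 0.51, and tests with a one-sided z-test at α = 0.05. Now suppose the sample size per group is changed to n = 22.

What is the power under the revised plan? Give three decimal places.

With n = 22 per group: δ = d·√(n/2) = 0.51 × √(22/2) = 1.6915. Critical value z_{0.05} = 1.645.
Revised power = P(Z > 1.645 − δ) = Φ(0.047) = 0.5186.

Power ≈ 0.519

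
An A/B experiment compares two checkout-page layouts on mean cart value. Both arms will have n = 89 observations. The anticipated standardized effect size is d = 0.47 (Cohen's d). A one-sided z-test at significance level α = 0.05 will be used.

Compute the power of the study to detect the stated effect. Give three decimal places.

Power ≈ 0.932

Noncentrality parameter: δ = d·√(n/2) = 0.47 × √(89/2) = 3.1353
Critical value for a one-sided test at α = 0.05: z_α = 1.645.
Power = P(Z > 1.645 − δ) = Φ(1.490) = 0.9319.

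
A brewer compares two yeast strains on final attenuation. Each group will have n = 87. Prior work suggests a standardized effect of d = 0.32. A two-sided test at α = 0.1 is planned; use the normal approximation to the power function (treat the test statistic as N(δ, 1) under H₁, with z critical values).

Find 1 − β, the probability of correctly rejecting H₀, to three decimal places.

Power ≈ 0.679

Noncentrality parameter: δ = d·√(n/2) = 0.32 × √(87/2) = 2.1105
Two-sided α = 0.1 → critical value z_{0.05} = 1.645.
Power = Φ(δ − 1.645) + Φ(−δ − 1.645) = Φ(0.466) + Φ(-3.755) = 0.6793 + 0.0001 = 0.6794.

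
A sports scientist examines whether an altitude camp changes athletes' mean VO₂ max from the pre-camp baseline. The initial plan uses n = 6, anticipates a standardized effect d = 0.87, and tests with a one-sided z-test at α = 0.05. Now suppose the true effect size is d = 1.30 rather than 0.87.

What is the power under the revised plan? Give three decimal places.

With d = 1.30: δ = d·√n = 1.30 × √6 = 3.1843. Critical value z_{0.05} = 1.645.
Revised power = Φ(δ − 1.645) = Φ(1.539) = 0.9382.

Power ≈ 0.938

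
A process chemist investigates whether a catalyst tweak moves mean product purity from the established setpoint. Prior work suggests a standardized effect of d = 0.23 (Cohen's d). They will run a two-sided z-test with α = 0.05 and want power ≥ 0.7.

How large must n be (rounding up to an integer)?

n = 117

For power 0.7 need Φ(δ − z_{0.025}) = 0.7, so δ = z_{0.025} + z_{0.30} = 1.960 + 0.524 = 2.484.
(The Φ(−δ − z_{α/2}) term is vanishingly small for δ > 0 and is dropped in the standard sample-size formula.)
δ = d·√n ⇒ n = (δ/d)² = (2.484 / 0.23)² = 116.67.
Rounding up, n = 117.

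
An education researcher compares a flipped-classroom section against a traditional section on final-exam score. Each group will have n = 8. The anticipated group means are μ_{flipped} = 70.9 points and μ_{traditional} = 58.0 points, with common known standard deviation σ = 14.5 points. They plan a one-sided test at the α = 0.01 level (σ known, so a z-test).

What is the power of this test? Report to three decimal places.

Power ≈ 0.292

Standardized effect: d = |μ_{flipped} − μ_{traditional}| / σ = |70.9 − 58.0| / 14.5 = 0.8897
Noncentrality parameter: λ = d·√(n/2) = 0.8897 × √(8/2) = 1.7793
One-sided α = 0.01 → critical value z_{0.01} = 2.326.
Power = Φ(λ − 2.326) = Φ(-0.547) = 0.2922.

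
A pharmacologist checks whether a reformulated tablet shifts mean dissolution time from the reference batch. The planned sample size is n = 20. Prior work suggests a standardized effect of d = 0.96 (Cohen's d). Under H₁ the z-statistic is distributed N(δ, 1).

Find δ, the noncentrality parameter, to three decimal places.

δ ≈ 4.293

δ = d·√n = 0.96 × √20 = 4.2933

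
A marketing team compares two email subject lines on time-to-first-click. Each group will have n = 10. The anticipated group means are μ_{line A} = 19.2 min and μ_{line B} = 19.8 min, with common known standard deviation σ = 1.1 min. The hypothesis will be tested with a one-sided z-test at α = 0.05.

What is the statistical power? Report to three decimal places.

Power ≈ 0.335

Standardized effect: d = |μ_{line A} − μ_{line B}| / σ = |19.2 − 19.8| / 1.1 = 0.5455
Noncentrality parameter: δ = d·√(n/2) = 0.5455 × √(10/2) = 1.2197
One-sided α = 0.05 → critical value z_{0.05} = 1.645.
Power = P(Z > 1.645 − δ) = Φ(-0.425) = 0.3354.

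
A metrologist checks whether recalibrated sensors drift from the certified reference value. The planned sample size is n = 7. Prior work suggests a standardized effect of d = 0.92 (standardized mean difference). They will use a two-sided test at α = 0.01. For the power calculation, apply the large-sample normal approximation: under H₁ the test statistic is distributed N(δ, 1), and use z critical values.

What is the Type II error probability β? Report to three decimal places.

Noncentrality parameter: δ = d·√n = 0.92 × √7 = 2.4341
Two-sided α = 0.01 → critical value z_{0.005} = 2.576.
Power = Φ(δ − 2.576) + Φ(−δ − 2.576) = Φ(-0.142) + Φ(-5.010) = 0.4436 + 0.0000 = 0.4436.
Type II error: β = 1 − power = 1 − 0.4436 = 0.5564.

β ≈ 0.556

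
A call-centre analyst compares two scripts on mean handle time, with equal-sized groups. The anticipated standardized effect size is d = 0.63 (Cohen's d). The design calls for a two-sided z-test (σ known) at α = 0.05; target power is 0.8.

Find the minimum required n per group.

n = 40 per group

Set Φ(δ − 1.960) = 0.8; then δ − 1.960 = Φ⁻¹(0.8) = 0.842, giving δ = 2.802.
(For δ > 0 the lower-tail rejection region contributes negligibly to power, so the one-term inversion is standard.)
δ = d·√(n/2) ⇒ n = 2(δ/d)² = 2 × (2.802 / 0.63)² = 39.55.
Rounding up, n = 40 per group.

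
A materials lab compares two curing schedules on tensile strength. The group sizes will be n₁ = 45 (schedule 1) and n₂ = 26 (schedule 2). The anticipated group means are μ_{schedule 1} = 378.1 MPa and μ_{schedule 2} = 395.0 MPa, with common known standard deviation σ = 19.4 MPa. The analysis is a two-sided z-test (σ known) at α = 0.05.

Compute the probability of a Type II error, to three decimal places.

β ≈ 0.057

Standardized effect: d = |μ_{schedule 1} − μ_{schedule 2}| / σ = |378.1 − 395.0| / 19.4 = 0.8711
Noncentrality parameter: δ = d / √(1/n₁ + 1/n₂) = 0.8711 / √(1/45 + 1/26) = 3.5363
Critical value for a two-sided test at α = 0.05: z_{α/2} = 1.960.
Power = Φ(δ − 1.960) + Φ(−δ − 1.960) = Φ(1.576) + Φ(-5.496) = 0.9425 + 0.0000 = 0.9425.
Type II error: β = 1 − power = 1 − 0.9425 = 0.0575.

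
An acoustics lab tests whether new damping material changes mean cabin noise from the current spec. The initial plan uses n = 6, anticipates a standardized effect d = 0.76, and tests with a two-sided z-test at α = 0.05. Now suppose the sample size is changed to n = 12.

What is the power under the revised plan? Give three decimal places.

Power ≈ 0.749

With n = 12: δ = d·√n = 0.76 × √12 = 2.6327. Critical value z_{0.025} = 1.960.
Revised power = Φ(δ − 1.960) + Φ(−δ − 1.960) = Φ(0.673) + Φ(-4.593) = 0.7494 + 0.0000 = 0.7495.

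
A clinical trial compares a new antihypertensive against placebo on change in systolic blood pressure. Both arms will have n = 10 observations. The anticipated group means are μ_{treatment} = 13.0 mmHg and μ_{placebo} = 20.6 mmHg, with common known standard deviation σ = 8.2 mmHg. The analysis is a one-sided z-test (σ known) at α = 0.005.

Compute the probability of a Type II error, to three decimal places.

β ≈ 0.693

Standardized effect: d = |μ_{treatment} − μ_{placebo}| / σ = |13.0 − 20.6| / 8.2 = 0.9268
Noncentrality parameter: δ = d·√(n/2) = 0.9268 × √(10/2) = 2.0725
One-sided α = 0.005 → critical value z_{0.005} = 2.576.
Power = P(Z > 2.576 − δ) = Φ(-0.503) = 0.3073.
Type II error: β = 1 − power = 1 − 0.3073 = 0.6927.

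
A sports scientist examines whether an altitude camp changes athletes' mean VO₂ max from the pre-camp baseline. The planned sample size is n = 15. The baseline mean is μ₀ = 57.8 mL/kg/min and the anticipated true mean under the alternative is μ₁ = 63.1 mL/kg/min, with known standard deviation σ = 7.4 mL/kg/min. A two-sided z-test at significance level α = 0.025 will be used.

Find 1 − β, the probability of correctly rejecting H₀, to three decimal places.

Power ≈ 0.703

Standardized effect: d = |μ₁ − μ₀| / σ = |63.1 − 57.8| / 7.4 = 0.7162
Noncentrality parameter: δ = d·√n = 0.7162 × √15 = 2.7739
Critical value for a two-sided test at α = 0.025: z_{α/2} = 2.241.
Power = Φ(δ − 2.241) + Φ(−δ − 2.241) = Φ(0.532) + Φ(-5.015) = 0.7028 + 0.0000 = 0.7028.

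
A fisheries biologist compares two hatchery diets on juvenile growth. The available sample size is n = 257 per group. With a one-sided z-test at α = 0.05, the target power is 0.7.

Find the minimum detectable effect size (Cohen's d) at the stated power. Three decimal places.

d ≈ 0.191

Required noncentrality: δ = z_{0.05} + z_{0.30} = 1.645 + 0.524 = 2.169.
δ = d·√(n/2) ⇒ d = δ/√(n/2) = 2.169/√(257/2) = 0.1914.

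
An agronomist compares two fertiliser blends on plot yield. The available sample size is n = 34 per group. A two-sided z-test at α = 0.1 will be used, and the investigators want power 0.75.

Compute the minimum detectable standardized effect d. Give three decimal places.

Required noncentrality: δ = z_{0.05} + z_{0.25} = 1.645 + 0.674 = 2.319.
(Lower-tail contribution to power is negligible for δ > 0.)
δ = d·√(n/2) ⇒ d = δ/√(n/2) = 2.319/√(34/2) = 0.5625.

d ≈ 0.563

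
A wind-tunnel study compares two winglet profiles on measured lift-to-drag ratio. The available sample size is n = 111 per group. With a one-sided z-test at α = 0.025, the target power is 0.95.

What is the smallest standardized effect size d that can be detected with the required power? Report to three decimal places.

d ≈ 0.484

Need Φ(δ − 1.960) = 0.95, so δ = 1.960 + 1.645 = 3.605.
δ = d·√(n/2) ⇒ d = δ/√(n/2) = 3.605/√(111/2) = 0.4839.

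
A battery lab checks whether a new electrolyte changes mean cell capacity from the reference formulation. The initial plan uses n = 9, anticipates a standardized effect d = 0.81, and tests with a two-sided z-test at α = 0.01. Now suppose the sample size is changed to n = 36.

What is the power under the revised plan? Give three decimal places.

With n = 36: δ = d·√n = 0.81 × √36 = 4.8600. Critical value z_{0.005} = 2.576.
Revised power = Φ(δ − 2.576) + Φ(−δ − 2.576) = Φ(2.284) + Φ(-7.436) = 0.9888 + 0.0000 = 0.9888.

Power ≈ 0.989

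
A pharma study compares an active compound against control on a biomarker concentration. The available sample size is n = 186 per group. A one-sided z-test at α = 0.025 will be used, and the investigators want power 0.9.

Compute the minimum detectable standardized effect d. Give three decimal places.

d ≈ 0.336

Need Φ(δ − 1.960) = 0.9, so δ = 1.960 + 1.282 = 3.242.
δ = d·√(n/2) ⇒ d = δ/√(n/2) = 3.242/√(186/2) = 0.3361.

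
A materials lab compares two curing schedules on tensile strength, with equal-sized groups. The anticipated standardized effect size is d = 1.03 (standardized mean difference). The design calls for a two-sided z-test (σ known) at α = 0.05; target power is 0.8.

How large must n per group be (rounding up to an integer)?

n = 15 per group

Set Φ(δ − 1.960) = 0.8; then δ − 1.960 = Φ⁻¹(0.8) = 0.842, giving δ = 2.802.
(The Φ(−δ − z_{α/2}) term is vanishingly small for δ > 0 and is dropped in the standard sample-size formula.)
δ = d·√(n/2) ⇒ n = 2(δ/d)² = 2 × (2.802 / 1.03)² = 14.80.
Round up to the next whole unit.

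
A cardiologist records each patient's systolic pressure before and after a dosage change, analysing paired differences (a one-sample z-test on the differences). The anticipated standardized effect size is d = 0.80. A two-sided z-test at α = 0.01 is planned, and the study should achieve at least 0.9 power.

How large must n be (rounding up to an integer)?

n = 24

Set Φ(δ − 2.576) = 0.9; then δ − 2.576 = Φ⁻¹(0.9) = 1.282, giving δ = 3.857.
(For δ > 0 the lower-tail rejection region contributes negligibly to power, so the one-term inversion is standard.)
δ = d·√n ⇒ n = (δ/d)² = (3.857 / 0.80)² = 23.25.
Rounding up, n = 24.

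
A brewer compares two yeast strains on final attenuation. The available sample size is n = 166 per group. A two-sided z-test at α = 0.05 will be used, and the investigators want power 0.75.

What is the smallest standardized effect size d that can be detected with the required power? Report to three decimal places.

Need Φ(δ − 1.960) = 0.75, so δ = 1.960 + 0.674 = 2.634.
(The second rejection-region term Φ(−δ − z_{α/2}) is negligible and dropped.)
δ = d·√(n/2) ⇒ d = δ/√(n/2) = 2.634/√(166/2) = 0.2892.

d ≈ 0.289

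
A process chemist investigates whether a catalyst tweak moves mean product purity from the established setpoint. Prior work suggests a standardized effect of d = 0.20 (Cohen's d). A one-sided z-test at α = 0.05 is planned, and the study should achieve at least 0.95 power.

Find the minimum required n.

n = 271

For power 0.95 need Φ(δ − z_{0.05}) = 0.95, so δ = z_{0.05} + z_{0.05} = 1.645 + 1.645 = 3.290.
δ = d·√n ⇒ n = (δ/d)² = (3.290 / 0.20)² = 270.55.
Round up to the next whole unit.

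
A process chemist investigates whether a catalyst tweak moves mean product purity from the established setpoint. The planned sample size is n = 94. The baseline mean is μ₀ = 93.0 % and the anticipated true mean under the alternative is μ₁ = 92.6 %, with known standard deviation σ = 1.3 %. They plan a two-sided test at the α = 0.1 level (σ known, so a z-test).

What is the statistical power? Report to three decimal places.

Power ≈ 0.910

Standardized effect: d = |μ₁ − μ₀| / σ = |92.6 − 93.0| / 1.3 = 0.3077
Noncentrality parameter: δ = d·√n = 0.3077 × √94 = 2.9832
Two-sided α = 0.1 → critical value z_{0.05} = 1.645.
Power = Φ(δ − 1.645) + Φ(−δ − 1.645) = Φ(1.338) + Φ(-4.628) = 0.9096 + 0.0000 = 0.9096.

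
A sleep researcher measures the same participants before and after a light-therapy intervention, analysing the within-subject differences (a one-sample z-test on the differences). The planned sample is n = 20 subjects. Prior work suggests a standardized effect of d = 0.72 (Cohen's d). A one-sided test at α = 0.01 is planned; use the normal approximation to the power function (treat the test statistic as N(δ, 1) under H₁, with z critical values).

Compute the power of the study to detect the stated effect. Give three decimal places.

Power ≈ 0.814

Noncentrality parameter: δ = d·√n = 0.72 × √20 = 3.2199
One-sided α = 0.01 → critical value z_{0.01} = 2.326.
Power = P(Z > 2.326 − δ) = Φ(0.894) = 0.8142.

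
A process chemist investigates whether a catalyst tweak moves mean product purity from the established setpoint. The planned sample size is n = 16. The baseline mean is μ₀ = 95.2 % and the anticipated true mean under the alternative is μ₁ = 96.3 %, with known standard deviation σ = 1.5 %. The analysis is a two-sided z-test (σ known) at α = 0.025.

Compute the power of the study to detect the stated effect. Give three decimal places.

Power ≈ 0.756

Standardized effect: d = |μ₁ − μ₀| / σ = |96.3 − 95.2| / 1.5 = 0.7333
Noncentrality parameter: δ = d·√n = 0.7333 × √16 = 2.9333
Critical value for a two-sided test at α = 0.025: z_{α/2} = 2.241.
Power = Φ(δ − 2.241) + Φ(−δ − 2.241) = Φ(0.692) + Φ(-5.175) = 0.7555 + 0.0000 = 0.7555.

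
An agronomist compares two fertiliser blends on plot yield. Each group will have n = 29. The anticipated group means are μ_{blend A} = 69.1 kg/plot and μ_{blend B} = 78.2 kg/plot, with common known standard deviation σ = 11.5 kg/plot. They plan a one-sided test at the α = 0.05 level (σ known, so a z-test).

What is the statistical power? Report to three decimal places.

Power ≈ 0.914

Standardized effect: d = |μ_{blend A} − μ_{blend B}| / σ = |69.1 − 78.2| / 11.5 = 0.7913
Noncentrality parameter: δ = d·√(n/2) = 0.7913 × √(29/2) = 3.0132
One-sided α = 0.05 → critical value z_{0.05} = 1.645.
Power = Φ(δ − 1.645) = Φ(1.368) = 0.9144.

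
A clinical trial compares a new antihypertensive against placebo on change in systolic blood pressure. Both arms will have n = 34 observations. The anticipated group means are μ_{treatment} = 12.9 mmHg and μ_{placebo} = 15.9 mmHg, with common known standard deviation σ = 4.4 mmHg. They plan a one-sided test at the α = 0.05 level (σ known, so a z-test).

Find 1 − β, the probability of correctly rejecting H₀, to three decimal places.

Standardized effect: d = |μ_{treatment} − μ_{placebo}| / σ = |12.9 − 15.9| / 4.4 = 0.6818
Noncentrality parameter: δ = d·√(n/2) = 0.6818 × √(34/2) = 2.8112
One-sided α = 0.05 → critical value z_{0.05} = 1.645.
Power = Φ(δ − 1.645) = Φ(1.166) = 0.8783.

Power ≈ 0.878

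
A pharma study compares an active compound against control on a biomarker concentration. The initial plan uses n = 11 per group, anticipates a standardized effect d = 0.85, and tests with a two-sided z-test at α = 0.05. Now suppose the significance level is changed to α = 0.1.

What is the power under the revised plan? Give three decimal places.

δ = d·√(n/2) = 0.85 × √(11/2) = 1.9934 (unchanged). New critical value: z_{0.05} = 1.645.
Revised power = Φ(δ − 1.645) + Φ(−δ − 1.645) = Φ(0.349) + Φ(-3.638) = 0.6363 + 0.0001 = 0.6364.

Power ≈ 0.636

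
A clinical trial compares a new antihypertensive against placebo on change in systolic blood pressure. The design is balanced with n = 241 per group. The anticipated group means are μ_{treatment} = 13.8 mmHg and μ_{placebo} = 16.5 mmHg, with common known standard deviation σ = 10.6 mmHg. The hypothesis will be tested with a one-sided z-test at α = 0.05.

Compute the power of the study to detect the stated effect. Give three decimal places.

Power ≈ 0.875

Standardized effect: d = |μ_{treatment} − μ_{placebo}| / σ = |13.8 − 16.5| / 10.6 = 0.2547
Noncentrality parameter: δ = d·√(n/2) = 0.2547 × √(241/2) = 2.7961
Critical value for a one-sided test at α = 0.05: z_α = 1.645.
Power = Φ(δ − 1.645) = Φ(1.151) = 0.8752.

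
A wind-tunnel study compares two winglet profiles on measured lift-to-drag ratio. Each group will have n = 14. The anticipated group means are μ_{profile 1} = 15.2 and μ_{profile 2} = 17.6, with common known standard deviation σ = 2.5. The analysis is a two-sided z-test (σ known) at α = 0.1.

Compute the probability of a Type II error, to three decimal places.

Standardized effect: d = |μ_{profile 1} − μ_{profile 2}| / σ = |15.2 − 17.6| / 2.5 = 0.9600
Noncentrality parameter: δ = d·√(n/2) = 0.9600 × √(14/2) = 2.5399
Critical value for a two-sided test at α = 0.1: z_{α/2} = 1.645.
Power = Φ(δ − 1.645) + Φ(−δ − 1.645) = Φ(0.895) + Φ(-4.185) = 0.8146 + 0.0000 = 0.8146.
Type II error: β = 1 − power = 1 − 0.8146 = 0.1854.

β ≈ 0.185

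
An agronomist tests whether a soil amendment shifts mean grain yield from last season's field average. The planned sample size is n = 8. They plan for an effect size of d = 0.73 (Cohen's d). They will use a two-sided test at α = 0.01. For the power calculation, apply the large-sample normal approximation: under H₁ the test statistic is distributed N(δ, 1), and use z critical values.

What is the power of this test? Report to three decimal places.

Noncentrality parameter: δ = d·√n = 0.73 × √8 = 2.0648
Critical value for a two-sided test at α = 0.01: z_{α/2} = 2.576.
Power = Φ(δ − 2.576) + Φ(−δ − 2.576) = Φ(-0.511) + Φ(-4.641) = 0.3046 + 0.0000 = 0.3047.

Power ≈ 0.305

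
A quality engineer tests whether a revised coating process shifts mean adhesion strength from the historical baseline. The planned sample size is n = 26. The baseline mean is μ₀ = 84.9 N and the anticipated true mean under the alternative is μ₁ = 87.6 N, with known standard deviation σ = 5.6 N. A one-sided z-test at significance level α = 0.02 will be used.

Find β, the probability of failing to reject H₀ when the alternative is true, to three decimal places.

Standardized effect: d = |μ₁ − μ₀| / σ = |87.6 − 84.9| / 5.6 = 0.4821
Noncentrality parameter: δ = d·√n = 0.4821 × √26 = 2.4585
One-sided α = 0.02 → critical value z_{0.02} = 2.054.
Power = Φ(δ − 2.054) = Φ(0.405) = 0.6572.
Type II error: β = 1 − power = 1 − 0.6572 = 0.3428.

β ≈ 0.343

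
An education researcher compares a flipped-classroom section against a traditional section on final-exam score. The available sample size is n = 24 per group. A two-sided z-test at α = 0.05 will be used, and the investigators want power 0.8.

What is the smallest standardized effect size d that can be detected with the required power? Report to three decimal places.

Need Φ(δ − 1.960) = 0.8, so δ = 1.960 + 0.842 = 2.802.
(The second rejection-region term Φ(−δ − z_{α/2}) is negligible and dropped.)
δ = d·√(n/2) ⇒ d = δ/√(n/2) = 2.802/√(24/2) = 0.8087.

d ≈ 0.809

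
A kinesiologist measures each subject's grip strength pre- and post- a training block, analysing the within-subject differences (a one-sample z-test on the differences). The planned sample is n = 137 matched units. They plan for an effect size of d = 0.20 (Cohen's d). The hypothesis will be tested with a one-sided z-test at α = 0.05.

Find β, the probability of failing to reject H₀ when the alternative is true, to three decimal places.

β ≈ 0.243

Noncentrality parameter: δ = d·√n = 0.20 × √137 = 2.3409
Critical value for a one-sided test at α = 0.05: z_α = 1.645.
Power = Φ(δ − 1.645) = Φ(0.696) = 0.7568.
Type II error: β = 1 − power = 1 − 0.7568 = 0.2432.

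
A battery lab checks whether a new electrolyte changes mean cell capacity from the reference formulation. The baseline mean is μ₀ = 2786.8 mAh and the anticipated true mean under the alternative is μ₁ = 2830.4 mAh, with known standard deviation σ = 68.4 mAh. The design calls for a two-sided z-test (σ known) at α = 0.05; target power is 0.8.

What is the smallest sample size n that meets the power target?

n = 20

Standardized effect: d = |μ₁ − μ₀| / σ = |2830.4 − 2786.8| / 68.4 = 0.6374
For power 0.8 need Φ(δ − z_{0.025}) = 0.8, so δ = z_{0.025} + z_{0.20} = 1.960 + 0.842 = 2.802.
(Ignoring the negligible lower-tail rejection probability gives the usual closed-form inversion.)
δ = d·√n ⇒ n = (δ/d)² = (2.802 / 0.6374)² = 19.32.
Round up to the next whole unit.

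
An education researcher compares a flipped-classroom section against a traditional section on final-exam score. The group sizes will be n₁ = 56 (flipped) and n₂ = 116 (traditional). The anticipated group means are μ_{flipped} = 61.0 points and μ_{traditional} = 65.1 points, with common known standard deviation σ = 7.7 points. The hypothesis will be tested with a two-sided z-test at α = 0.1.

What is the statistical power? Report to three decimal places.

Power ≈ 0.948

Standardized effect: d = |μ_{flipped} − μ_{traditional}| / σ = |61.0 − 65.1| / 7.7 = 0.5325
Noncentrality parameter: δ = d / √(1/n₁ + 1/n₂) = 0.5325 / √(1/56 + 1/116) = 3.2723
Two-sided α = 0.1 → critical value z_{0.05} = 1.645.
Power = Φ(δ − 1.645) + Φ(−δ − 1.645) = Φ(1.627) + Φ(-4.917) = 0.9482 + 0.0000 = 0.9482.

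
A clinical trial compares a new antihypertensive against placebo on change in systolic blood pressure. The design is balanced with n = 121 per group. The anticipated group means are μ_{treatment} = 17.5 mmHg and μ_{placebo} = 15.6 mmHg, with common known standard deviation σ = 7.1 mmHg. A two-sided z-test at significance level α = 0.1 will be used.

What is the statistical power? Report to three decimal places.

Standardized effect: d = |μ_{treatment} − μ_{placebo}| / σ = |17.5 − 15.6| / 7.1 = 0.2676
Noncentrality parameter: δ = d·√(n/2) = 0.2676 × √(121/2) = 2.0815
Critical value for a two-sided test at α = 0.1: z_{α/2} = 1.645.
Power = Φ(δ − 1.645) + Φ(−δ − 1.645) = Φ(0.437) + Φ(-3.726) = 0.6688 + 0.0001 = 0.6689.

Power ≈ 0.669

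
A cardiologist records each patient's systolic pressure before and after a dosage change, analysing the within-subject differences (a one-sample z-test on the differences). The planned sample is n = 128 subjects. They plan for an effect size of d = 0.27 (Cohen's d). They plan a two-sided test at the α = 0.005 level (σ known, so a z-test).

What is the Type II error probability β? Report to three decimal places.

Noncentrality parameter: δ = d·√n = 0.27 × √128 = 3.0547
Two-sided α = 0.005 → critical value z_{0.0025} = 2.807.
Power = Φ(δ − 2.807) + Φ(−δ − 2.807) = Φ(0.248) + Φ(-5.862) = 0.5978 + 0.0000 = 0.5978.
Type II error: β = 1 − power = 1 − 0.5978 = 0.4022.

β ≈ 0.402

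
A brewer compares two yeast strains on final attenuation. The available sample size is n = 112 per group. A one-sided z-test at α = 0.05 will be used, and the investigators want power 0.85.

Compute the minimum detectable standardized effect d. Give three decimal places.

d ≈ 0.358

Required noncentrality: δ = z_{0.05} + z_{0.15} = 1.645 + 1.036 = 2.681.
δ = d·√(n/2) ⇒ d = δ/√(n/2) = 2.681/√(112/2) = 0.3583.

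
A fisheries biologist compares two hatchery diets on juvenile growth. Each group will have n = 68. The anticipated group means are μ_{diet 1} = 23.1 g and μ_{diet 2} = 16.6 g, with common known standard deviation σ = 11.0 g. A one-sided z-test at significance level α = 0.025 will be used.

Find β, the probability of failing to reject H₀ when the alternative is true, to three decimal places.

Standardized effect: d = |μ_{diet 1} − μ_{diet 2}| / σ = |23.1 − 16.6| / 11.0 = 0.5909
Noncentrality parameter: δ = d·√(n/2) = 0.5909 × √(68/2) = 3.4456
Critical value for a one-sided test at α = 0.025: z_α = 1.960.
Power = P(Z > 1.960 − δ) = Φ(1.486) = 0.9313.
Type II error: β = 1 − power = 1 − 0.9313 = 0.0687.

β ≈ 0.069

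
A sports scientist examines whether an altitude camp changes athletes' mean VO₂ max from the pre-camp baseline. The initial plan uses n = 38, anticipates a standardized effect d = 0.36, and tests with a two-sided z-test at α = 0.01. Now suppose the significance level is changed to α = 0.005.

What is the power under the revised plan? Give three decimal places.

δ = d·√n = 0.36 × √38 = 2.2192 (unchanged). New critical value: z_{0.0025} = 2.807.
Revised power = Φ(δ − 2.807) + Φ(−δ − 2.807) = Φ(-0.588) + Φ(-5.026) = 0.2783 + 0.0000 = 0.2783.

Power ≈ 0.278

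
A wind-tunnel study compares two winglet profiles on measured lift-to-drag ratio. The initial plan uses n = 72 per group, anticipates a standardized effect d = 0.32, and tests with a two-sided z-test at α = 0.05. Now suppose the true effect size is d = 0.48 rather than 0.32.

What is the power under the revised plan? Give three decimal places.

Power ≈ 0.821

With d = 0.48: δ = d·√(n/2) = 0.48 × √(72/2) = 2.8800. Critical value z_{0.025} = 1.960.
Revised power = Φ(δ − 1.960) + Φ(−δ − 1.960) = Φ(0.920) + Φ(-4.840) = 0.8212 + 0.0000 = 0.8212.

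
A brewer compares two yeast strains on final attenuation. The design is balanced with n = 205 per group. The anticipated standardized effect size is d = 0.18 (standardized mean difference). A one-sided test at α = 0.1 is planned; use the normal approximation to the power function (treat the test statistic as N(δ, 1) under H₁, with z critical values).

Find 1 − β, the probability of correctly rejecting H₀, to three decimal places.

Noncentrality parameter: δ = d·√(n/2) = 0.18 × √(205/2) = 1.8224
One-sided α = 0.1 → critical value z_{0.1} = 1.282.
Power = Φ(δ − 1.282) = Φ(0.541) = 0.7057.

Power ≈ 0.706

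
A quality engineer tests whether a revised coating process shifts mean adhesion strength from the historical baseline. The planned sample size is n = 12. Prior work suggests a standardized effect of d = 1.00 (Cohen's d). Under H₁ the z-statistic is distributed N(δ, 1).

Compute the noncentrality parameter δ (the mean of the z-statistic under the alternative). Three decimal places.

δ = d·√n = 1.00 × √12 = 3.4641

δ ≈ 3.464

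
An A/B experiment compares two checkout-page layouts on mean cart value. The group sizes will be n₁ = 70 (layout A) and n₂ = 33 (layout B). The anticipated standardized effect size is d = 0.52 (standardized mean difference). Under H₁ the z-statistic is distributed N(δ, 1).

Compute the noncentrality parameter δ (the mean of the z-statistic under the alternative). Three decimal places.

The noncentrality parameter scales effect size by the design's sample-size factor: δ = d / √(1/n₁ + 1/n₂) = 0.52 / √(1/70 + 1/33) = 2.4626

δ ≈ 2.463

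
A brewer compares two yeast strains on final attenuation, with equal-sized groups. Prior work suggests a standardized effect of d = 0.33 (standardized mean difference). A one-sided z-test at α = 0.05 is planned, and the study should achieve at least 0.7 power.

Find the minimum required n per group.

n = 87 per group

Set Φ(δ − 1.645) = 0.7; then δ − 1.645 = Φ⁻¹(0.7) = 0.524, giving δ = 2.169.
δ = d·√(n/2) ⇒ n = 2(δ/d)² = 2 × (2.169 / 0.33)² = 86.42.
Round up to the next whole unit.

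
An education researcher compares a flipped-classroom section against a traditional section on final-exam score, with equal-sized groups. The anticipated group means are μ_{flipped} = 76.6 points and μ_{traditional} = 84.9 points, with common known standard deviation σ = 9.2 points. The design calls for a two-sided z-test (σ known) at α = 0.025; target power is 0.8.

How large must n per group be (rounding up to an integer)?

Standardized effect: d = |μ_{flipped} − μ_{traditional}| / σ = |76.6 − 84.9| / 9.2 = 0.9022
For power 0.8 need Φ(δ − z_{0.0125}) = 0.8, so δ = z_{0.0125} + z_{0.20} = 2.241 + 0.842 = 3.083.
(Ignoring the negligible lower-tail rejection probability gives the usual closed-form inversion.)
δ = d·√(n/2) ⇒ n = 2(δ/d)² = 2 × (3.083 / 0.9022)² = 23.36.
Round up to the next whole unit.

n = 24 per group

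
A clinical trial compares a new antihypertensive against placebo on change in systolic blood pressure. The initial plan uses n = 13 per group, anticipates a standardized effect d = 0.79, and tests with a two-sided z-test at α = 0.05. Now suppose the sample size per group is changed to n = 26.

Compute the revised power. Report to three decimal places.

Power ≈ 0.813

With n = 26 per group: δ = d·√(n/2) = 0.79 × √(26/2) = 2.8484. Critical value z_{0.025} = 1.960.
Revised power = Φ(δ − 1.960) + Φ(−δ − 1.960) = Φ(0.888) + Φ(-4.808) = 0.8128 + 0.0000 = 0.8128.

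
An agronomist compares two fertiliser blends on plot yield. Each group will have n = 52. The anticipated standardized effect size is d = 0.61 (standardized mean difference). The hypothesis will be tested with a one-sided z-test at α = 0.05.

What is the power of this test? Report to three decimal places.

Noncentrality parameter: δ = d·√(n/2) = 0.61 × √(52/2) = 3.1104
Critical value for a one-sided test at α = 0.05: z_α = 1.645.
Power = P(Z > 1.645 − δ) = Φ(1.466) = 0.9286.

Power ≈ 0.929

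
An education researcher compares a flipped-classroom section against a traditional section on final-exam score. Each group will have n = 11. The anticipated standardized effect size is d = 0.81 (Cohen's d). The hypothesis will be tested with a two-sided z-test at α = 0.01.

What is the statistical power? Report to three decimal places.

Noncentrality parameter: δ = d·√(n/2) = 0.81 × √(11/2) = 1.8996
Two-sided α = 0.01 → critical value z_{0.005} = 2.576.
Power = Φ(δ − 2.576) + Φ(−δ − 2.576) = Φ(-0.676) + Φ(-4.475) = 0.2495 + 0.0000 = 0.2495.

Power ≈ 0.249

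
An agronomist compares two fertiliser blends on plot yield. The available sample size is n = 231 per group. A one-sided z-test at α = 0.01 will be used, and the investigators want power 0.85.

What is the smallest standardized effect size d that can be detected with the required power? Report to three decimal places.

Need Φ(δ − 2.326) = 0.85, so δ = 2.326 + 1.036 = 3.363.
δ = d·√(n/2) ⇒ d = δ/√(n/2) = 3.363/√(231/2) = 0.3129.

d ≈ 0.313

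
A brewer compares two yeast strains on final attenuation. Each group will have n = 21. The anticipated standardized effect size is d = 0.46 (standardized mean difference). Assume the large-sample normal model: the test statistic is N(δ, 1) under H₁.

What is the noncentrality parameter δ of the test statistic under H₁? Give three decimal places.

δ ≈ 1.491

The noncentrality parameter scales effect size by the design's sample-size factor: δ = d·√(n/2) = 0.46 × √(21/2) = 1.4906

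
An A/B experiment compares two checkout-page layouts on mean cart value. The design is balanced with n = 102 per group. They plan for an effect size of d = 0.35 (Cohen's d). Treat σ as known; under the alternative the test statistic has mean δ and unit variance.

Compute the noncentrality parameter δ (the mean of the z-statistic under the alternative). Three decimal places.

δ ≈ 2.499

δ = d·√(n/2) = 0.35 × √(102/2) = 2.4995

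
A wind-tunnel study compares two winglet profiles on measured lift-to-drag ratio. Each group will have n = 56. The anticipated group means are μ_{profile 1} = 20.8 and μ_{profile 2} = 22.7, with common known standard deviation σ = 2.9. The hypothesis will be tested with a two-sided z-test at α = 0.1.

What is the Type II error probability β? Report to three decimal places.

β ≈ 0.034

Standardized effect: d = |μ_{profile 1} − μ_{profile 2}| / σ = |20.8 − 22.7| / 2.9 = 0.6552
Noncentrality parameter: δ = d·√(n/2) = 0.6552 × √(56/2) = 3.4668
Two-sided α = 0.1 → critical value z_{0.05} = 1.645.
Power = Φ(δ − 1.645) + Φ(−δ − 1.645) = Φ(1.822) + Φ(-5.112) = 0.9658 + 0.0000 = 0.9658.
Type II error: β = 1 − power = 1 − 0.9658 = 0.0342.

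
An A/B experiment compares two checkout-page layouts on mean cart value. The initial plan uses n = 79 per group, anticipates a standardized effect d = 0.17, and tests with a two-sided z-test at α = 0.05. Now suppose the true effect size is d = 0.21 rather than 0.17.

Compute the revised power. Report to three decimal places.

Power ≈ 0.262

With d = 0.21: δ = d·√(n/2) = 0.21 × √(79/2) = 1.3198. Critical value z_{0.025} = 1.960.
Revised power = Φ(δ − 1.960) + Φ(−δ − 1.960) = Φ(-0.640) + Φ(-3.280) = 0.2610 + 0.0005 = 0.2616.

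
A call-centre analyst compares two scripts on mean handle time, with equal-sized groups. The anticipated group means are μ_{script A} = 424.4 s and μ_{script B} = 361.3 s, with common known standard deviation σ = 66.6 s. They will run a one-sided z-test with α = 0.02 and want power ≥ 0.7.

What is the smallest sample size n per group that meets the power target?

Standardized effect: d = |μ_{script A} − μ_{script B}| / σ = |424.4 − 361.3| / 66.6 = 0.9474
Set Φ(δ − 2.054) = 0.7; then δ − 2.054 = Φ⁻¹(0.7) = 0.524, giving δ = 2.578.
δ = d·√(n/2) ⇒ n = 2(δ/d)² = 2 × (2.578 / 0.9474)² = 14.81.
Rounding up, n = 15 per group.

n = 15 per group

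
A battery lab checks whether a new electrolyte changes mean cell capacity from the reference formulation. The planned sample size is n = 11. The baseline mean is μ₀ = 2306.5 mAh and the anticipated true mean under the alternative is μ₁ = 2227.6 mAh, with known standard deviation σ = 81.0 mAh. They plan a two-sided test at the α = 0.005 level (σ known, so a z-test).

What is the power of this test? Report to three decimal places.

Standardized effect: d = |μ₁ − μ₀| / σ = |2227.6 − 2306.5| / 81.0 = 0.9741
Noncentrality parameter: δ = d·√n = 0.9741 × √11 = 3.2306
Critical value for a two-sided test at α = 0.005: z_{α/2} = 2.807.
Power = Φ(δ − 2.807) + Φ(−δ − 2.807) = Φ(0.424) + Φ(-6.038) = 0.6641 + 0.0000 = 0.6641.

Power ≈ 0.664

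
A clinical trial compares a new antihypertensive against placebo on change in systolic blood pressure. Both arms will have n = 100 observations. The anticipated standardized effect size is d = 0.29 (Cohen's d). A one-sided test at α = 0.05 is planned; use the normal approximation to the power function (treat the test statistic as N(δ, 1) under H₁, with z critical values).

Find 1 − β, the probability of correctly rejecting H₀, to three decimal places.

Power ≈ 0.658

Noncentrality parameter: δ = d·√(n/2) = 0.29 × √(100/2) = 2.0506
Critical value for a one-sided test at α = 0.05: z_α = 1.645.
Power = P(Z > 1.645 − δ) = Φ(0.406) = 0.6575.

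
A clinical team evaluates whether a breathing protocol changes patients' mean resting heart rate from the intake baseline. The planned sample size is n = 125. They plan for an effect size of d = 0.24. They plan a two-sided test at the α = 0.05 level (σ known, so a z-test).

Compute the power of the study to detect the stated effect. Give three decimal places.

Power ≈ 0.765

Noncentrality parameter: δ = d·√n = 0.24 × √125 = 2.6833
Two-sided α = 0.05 → critical value z_{0.025} = 1.960.
Power = Φ(δ − 1.960) + Φ(−δ − 1.960) = Φ(0.723) + Φ(-4.643) = 0.7653 + 0.0000 = 0.7653.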